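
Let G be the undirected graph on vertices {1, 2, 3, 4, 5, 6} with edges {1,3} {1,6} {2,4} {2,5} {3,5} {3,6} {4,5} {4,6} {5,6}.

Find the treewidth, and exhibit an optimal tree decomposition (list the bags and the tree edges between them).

Treewidth 2.
One such decomposition:
Bags: B1 = {2, 4, 5}  B2 = {4, 5, 6}  B3 = {3, 5, 6}  B4 = {1, 3, 6}
Tree: B1–B2, B2–B3, B3–B4

Every bag has size at most 3, so the width is 3 − 1 = 2 and tw(G) ≤ 2. Conversely, {1, 3, 6} is a clique of size 3, and the vertices of any clique must share a bag in every tree decomposition; so some bag has ≥ 3 vertices and tw(G) ≥ 2. Hence tw(G) = 2 exactly.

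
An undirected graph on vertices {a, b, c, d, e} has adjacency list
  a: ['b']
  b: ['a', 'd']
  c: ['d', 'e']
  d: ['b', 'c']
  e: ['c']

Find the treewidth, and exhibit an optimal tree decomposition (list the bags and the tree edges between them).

Each bag holds 2 vertices, so the decomposition has width 1, which upper-bounds the treewidth. Any graph with an edge has treewidth ≥ 1, and G has the edge e–c. Hence tw(G) = 1 exactly.

Treewidth 1.
Bags: B1 = {c, e}  B2 = {c, d}  B3 = {b, d}  B4 = {a, b}
Tree: B1–B2, B2–B3, B3–B4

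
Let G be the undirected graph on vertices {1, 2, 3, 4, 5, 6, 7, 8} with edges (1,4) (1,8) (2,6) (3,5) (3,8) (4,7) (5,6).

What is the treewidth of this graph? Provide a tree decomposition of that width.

Treewidth 1.
Bags: B1 = {2, 6}  B2 = {5, 6}  B3 = {3, 5}  B4 = {3, 8}  B5 = {1, 8}  B6 = {1, 4}  B7 = {4, 7}
Tree: B1–B2, B2–B3, B3–B4, B4–B5, B5–B6, B6–B7

The largest bag has 2 vertices, giving width 1; this decomposition certifies tw(G) ≤ 1. G has an edge, so its treewidth is at least 1. The upper and lower bounds meet at 1, so that is the treewidth.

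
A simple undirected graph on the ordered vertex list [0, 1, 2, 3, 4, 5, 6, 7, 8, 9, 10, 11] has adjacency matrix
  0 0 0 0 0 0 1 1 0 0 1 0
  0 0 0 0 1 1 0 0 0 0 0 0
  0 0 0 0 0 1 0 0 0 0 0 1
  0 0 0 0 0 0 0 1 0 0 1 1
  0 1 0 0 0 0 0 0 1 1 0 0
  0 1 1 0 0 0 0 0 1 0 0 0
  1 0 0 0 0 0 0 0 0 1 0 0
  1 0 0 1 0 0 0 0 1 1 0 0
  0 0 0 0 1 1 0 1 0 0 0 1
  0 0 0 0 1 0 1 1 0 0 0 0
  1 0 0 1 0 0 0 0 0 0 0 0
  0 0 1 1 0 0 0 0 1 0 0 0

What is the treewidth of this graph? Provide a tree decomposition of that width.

Each bag holds 4 vertices, so the decomposition has width 3, which upper-bounds the treewidth. For the lower bound: the 4 vertex sets {1,2,5}, {4}, {8}, {3,7,9,11} are disjoint, each induces a connected subgraph, and every pair is joined by at least one edge of G. Contracting each set to a single vertex therefore yields K_{4} as a minor, and since treewidth is minor-monotone, tw(G) ≥ tw(K_{4}) = 3. Hence tw(G) = 3 exactly.

Treewidth 3.
One optimal decomposition is:
Bags: B1 = {1, 2, 4, 5}  B2 = {2, 4, 5, 8}  B3 = {2, 4, 8, 11}  B4 = {4, 8, 9, 11}  B5 = {7, 8, 9, 11}  B6 = {3, 7, 9, 11}  B7 = {3, 6, 7, 9}  B8 = {0, 3, 6, 7}  B9 = {0, 3, 6, 10}
Tree: B1–B2, B2–B3, B3–B4, B4–B5, B5–B6, B6–B7, B7–B8, B8–B9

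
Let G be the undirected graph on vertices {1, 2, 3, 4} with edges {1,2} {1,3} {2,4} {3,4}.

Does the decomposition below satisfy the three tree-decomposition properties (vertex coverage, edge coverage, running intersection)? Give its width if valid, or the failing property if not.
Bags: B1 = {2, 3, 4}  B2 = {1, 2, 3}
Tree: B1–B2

Yes; width 2.

Checking the three conditions: (i) the bags cover all of {1, 2, 3, 4}; (ii) for each edge, some bag contains both endpoints; (iii) the bags containing any fixed vertex form a subtree. All hold, so the decomposition is valid with width 3 − 1 = 2.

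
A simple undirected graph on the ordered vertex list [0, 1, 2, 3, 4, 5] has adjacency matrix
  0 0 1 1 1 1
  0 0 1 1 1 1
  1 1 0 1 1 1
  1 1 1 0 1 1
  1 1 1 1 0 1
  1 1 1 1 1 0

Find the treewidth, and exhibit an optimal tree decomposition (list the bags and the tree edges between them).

Treewidth 4.
Bags: B1 = {1, 2, 3, 4, 5}  B2 = {0, 2, 3, 4, 5}
Tree: B1–B2

Every bag has size at most 5, so the width is 5 − 1 = 4 and tw(G) ≤ 4. For the lower bound, the 5 vertices {0, 2, 3, 4, 5} are pairwise adjacent, and any tree decomposition puts a clique entirely inside one bag — forcing width ≥ 4. Combining the bounds, tw(G) = 4.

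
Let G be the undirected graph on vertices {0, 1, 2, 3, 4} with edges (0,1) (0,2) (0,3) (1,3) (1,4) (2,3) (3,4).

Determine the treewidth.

A width-2 tree decomposition is:
Bags: B1 = {1, 3, 4}  B2 = {0, 1, 3}  B3 = {0, 2, 3}
Tree: B1–B2, B2–B3
Each bag holds 3 vertices, so the decomposition has width 2, which upper-bounds the treewidth. For the lower bound, the 3 vertices {0, 1, 3} are pairwise adjacent, and any tree decomposition puts a clique entirely inside one bag — forcing width ≥ 2. The upper and lower bounds meet at 2, so that is the treewidth.

2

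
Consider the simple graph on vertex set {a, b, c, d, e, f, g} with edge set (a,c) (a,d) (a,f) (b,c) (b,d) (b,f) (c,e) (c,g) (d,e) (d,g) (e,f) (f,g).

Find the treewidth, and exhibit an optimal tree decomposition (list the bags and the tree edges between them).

Each bag holds 4 vertices, so the decomposition has width 3, which upper-bounds the treewidth. For the lower bound: the 4 vertex sets {a,f}, {d,g}, {c}, {e} are disjoint, each induces a connected subgraph, and every pair is joined by at least one edge of G. Contracting each set to a single vertex therefore yields K_{4} as a minor, and since treewidth is minor-monotone, tw(G) ≥ tw(K_{4}) = 3. The upper and lower bounds meet at 3, so that is the treewidth.

Treewidth 3.
One such decomposition:
Bags: B1 = {a, c, d, f}  B2 = {c, d, f, g}  B3 = {c, d, e, f}  B4 = {b, c, d, f}
Tree: B1–B2, B2–B3, B3–B4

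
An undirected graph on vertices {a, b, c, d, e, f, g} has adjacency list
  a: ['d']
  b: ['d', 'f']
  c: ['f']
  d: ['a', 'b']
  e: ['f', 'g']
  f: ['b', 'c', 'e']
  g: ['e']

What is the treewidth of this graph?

1

A width-1 tree decomposition is:
Bags: B1 = {c, f}  B2 = {b, f}  B3 = {e, f}  B4 = {b, d}  B5 = {e, g}  B6 = {a, d}
Tree: B1–B2, B2–B3, B2–B4, B3–B5, B4–B6
The largest bag has 2 vertices, giving width 1; this decomposition certifies tw(G) ≤ 1. Since G has at least one edge (e.g. f–c), it is not an edgeless graph, so tw(G) ≥ 1. The upper and lower bounds meet at 1, so that is the treewidth.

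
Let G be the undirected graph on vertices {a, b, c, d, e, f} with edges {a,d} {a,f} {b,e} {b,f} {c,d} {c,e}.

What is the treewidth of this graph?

2

A width-2 tree decomposition is:
Bags: B1 = {a, c, d}  B2 = {a, c, f}  B3 = {b, c, f}  B4 = {b, c, e}
Tree: B1–B2, B2–B3, B3–B4
Every bag has size at most 3, so the width is 3 − 1 = 2 and tw(G) ≤ 2. For the lower bound, G contains the cycle c–d–a–f–b–e–c, so G is not a forest; only forests have treewidth ≤ 1, hence tw(G) ≥ 2. Combining the bounds, tw(G) = 2.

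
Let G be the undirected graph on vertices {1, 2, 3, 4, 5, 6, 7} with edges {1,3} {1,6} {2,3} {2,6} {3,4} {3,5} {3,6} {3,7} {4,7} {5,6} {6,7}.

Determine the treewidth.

2

A width-2 tree decomposition is:
Bags: B1 = {3, 6, 7}  B2 = {3, 5, 6}  B3 = {2, 3, 6}  B4 = {3, 4, 7}  B5 = {1, 3, 6}
Tree: B1–B2, B1–B3, B1–B4, B3–B5
The largest bag has 3 vertices, giving width 2; this decomposition certifies tw(G) ≤ 2. Conversely, {3, 4, 7} is a clique of size 3, and the vertices of any clique must share a bag in every tree decomposition; so some bag has ≥ 3 vertices and tw(G) ≥ 2. The upper and lower bounds meet at 2, so that is the treewidth.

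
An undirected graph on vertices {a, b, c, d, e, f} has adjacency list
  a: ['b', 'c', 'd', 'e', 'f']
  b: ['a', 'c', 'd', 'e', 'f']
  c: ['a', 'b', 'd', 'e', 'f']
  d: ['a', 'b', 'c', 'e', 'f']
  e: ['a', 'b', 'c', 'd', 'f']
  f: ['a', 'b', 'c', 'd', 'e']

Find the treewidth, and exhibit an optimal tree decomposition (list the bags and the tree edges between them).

A single bag containing all 6 vertices is trivially a valid decomposition of width 5. On the other hand G contains the 6-clique {a, b, c, d, e, f}. A clique must lie in a single bag of any decomposition, so no decomposition can have width below 5. Hence tw(G) = 5 exactly.

Treewidth 5.
Bags: B1 = {a, b, c, d, e, f}
Tree: (single bag)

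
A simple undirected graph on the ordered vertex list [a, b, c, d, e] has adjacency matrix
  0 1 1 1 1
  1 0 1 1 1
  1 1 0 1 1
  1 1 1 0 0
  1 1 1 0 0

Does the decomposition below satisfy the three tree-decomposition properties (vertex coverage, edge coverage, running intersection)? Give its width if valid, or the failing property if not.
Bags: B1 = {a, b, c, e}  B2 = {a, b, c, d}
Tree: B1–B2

Checking the three conditions: (i) the bags cover all of {a, b, c, d, e}; (ii) for each edge, some bag contains both endpoints; (iii) the bags containing any fixed vertex form a subtree. All hold, so the decomposition is valid with width 4 − 1 = 3.

Yes; width 3.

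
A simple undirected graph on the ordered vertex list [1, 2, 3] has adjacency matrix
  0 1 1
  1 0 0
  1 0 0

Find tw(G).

1

A width-1 tree decomposition is:
Bags: B1 = {1, 2}  B2 = {1, 3}
Tree: B1–B2
Every bag has size at most 2, so the width is 2 − 1 = 1 and tw(G) ≤ 1. G has an edge, so its treewidth is at least 1. The upper and lower bounds meet at 1, so that is the treewidth.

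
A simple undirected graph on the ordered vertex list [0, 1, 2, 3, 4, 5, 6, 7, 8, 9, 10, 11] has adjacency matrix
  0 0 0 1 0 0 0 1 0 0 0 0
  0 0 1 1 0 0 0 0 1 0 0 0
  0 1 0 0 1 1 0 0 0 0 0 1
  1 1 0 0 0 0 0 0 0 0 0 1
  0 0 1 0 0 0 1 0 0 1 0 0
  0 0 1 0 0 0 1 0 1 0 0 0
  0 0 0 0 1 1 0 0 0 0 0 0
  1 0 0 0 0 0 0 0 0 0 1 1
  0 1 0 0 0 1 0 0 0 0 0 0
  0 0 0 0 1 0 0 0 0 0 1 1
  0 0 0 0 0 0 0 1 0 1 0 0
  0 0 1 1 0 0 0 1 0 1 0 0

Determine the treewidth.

3

A width-3 tree decomposition is:
Bags: B1 = {0, 3, 7, 10}  B2 = {3, 7, 10, 11}  B3 = {3, 9, 10, 11}  B4 = {1, 3, 9, 11}  B5 = {1, 2, 9, 11}  B6 = {1, 2, 4, 9}  B7 = {1, 2, 4, 8}  B8 = {2, 4, 5, 8}  B9 = {4, 5, 6, 8}
Tree: B1–B2, B2–B3, B3–B4, B4–B5, B5–B6, B6–B7, B7–B8, B8–B9
Each bag holds 4 vertices, so the decomposition has width 3, which upper-bounds the treewidth. For the lower bound: the 4 vertex sets {0,7,10}, {3}, {11}, {1,2,4,9} are disjoint, each induces a connected subgraph, and every pair is joined by at least one edge of G. Contracting each set to a single vertex therefore yields K_{4} as a minor, and since treewidth is minor-monotone, tw(G) ≥ tw(K_{4}) = 3. Hence tw(G) = 3 exactly.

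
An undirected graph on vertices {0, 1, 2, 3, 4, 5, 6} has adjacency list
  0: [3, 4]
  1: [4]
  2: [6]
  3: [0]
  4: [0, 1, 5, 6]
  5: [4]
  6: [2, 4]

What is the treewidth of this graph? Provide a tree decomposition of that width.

Treewidth 1.
Bags: B1 = {0, 4}  B2 = {1, 4}  B3 = {4, 6}  B4 = {4, 5}  B5 = {2, 6}  B6 = {0, 3}
Tree: B1–B2, B1–B3, B3–B4, B3–B5, B1–B6

Each bag holds 2 vertices, so the decomposition has width 1, which upper-bounds the treewidth. Since G has at least one edge (e.g. 4–0), it is not an edgeless graph, so tw(G) ≥ 1. The upper and lower bounds meet at 1, so that is the treewidth.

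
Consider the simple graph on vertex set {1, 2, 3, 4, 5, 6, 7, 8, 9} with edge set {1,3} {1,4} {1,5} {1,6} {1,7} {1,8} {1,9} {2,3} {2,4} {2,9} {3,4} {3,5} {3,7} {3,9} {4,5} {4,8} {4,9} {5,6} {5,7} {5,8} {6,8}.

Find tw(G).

3

A width-3 tree decomposition is:
Bags: B1 = {1, 3, 4, 5}  B2 = {1, 4, 5, 8}  B3 = {1, 5, 6, 8}  B4 = {1, 3, 4, 9}  B5 = {1, 3, 5, 7}  B6 = {2, 3, 4, 9}
Tree: B1–B2, B2–B3, B1–B4, B1–B5, B4–B6
The largest bag has 4 vertices, giving width 3; this decomposition certifies tw(G) ≤ 3. On the other hand G contains the 4-clique {1, 3, 4, 9}. A clique must lie in a single bag of any decomposition, so no decomposition can have width below 3. Therefore the treewidth is 3.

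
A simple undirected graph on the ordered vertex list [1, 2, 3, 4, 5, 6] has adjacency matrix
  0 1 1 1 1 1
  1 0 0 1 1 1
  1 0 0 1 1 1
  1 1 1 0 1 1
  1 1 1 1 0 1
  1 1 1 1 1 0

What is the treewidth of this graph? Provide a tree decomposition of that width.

Treewidth 4.
One optimal decomposition is:
Bags: B1 = {1, 2, 4, 5, 6}  B2 = {1, 3, 4, 5, 6}
Tree: B1–B2

Every bag has size at most 5, so the width is 5 − 1 = 4 and tw(G) ≤ 4. Conversely, {1, 2, 4, 5, 6} is a clique of size 5, and the vertices of any clique must share a bag in every tree decomposition; so some bag has ≥ 5 vertices and tw(G) ≥ 4. Therefore the treewidth is 4.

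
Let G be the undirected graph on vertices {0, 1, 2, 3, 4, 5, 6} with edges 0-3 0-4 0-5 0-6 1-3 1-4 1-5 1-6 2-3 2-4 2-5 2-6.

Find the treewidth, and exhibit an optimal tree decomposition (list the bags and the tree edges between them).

Every bag has size at most 4, so the width is 4 − 1 = 3 and tw(G) ≤ 3. For the lower bound: the 4 vertex sets {1,6}, {2,4}, {0}, {3} are disjoint, each induces a connected subgraph, and every pair is joined by at least one edge of G. Contracting each set to a single vertex therefore yields K_{4} as a minor, and since treewidth is minor-monotone, tw(G) ≥ tw(K_{4}) = 3. Hence tw(G) = 3 exactly.

Treewidth 3.
One such decomposition:
Bags: B1 = {0, 1, 2, 6}  B2 = {0, 1, 2, 4}  B3 = {0, 1, 2, 3}  B4 = {0, 1, 2, 5}
Tree: B1–B2, B2–B3, B3–B4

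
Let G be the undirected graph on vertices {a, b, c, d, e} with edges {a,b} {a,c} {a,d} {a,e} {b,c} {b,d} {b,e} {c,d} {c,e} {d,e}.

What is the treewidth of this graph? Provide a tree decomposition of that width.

With just one bag of size 5, the width is 5 − 1 = 4, so tw(G) ≤ 4. Conversely, {a, b, c, d, e} is a clique of size 5, and the vertices of any clique must share a bag in every tree decomposition; so some bag has ≥ 5 vertices and tw(G) ≥ 4. Therefore the treewidth is 4.

Treewidth 4.
One such decomposition:
Bags: B1 = {a, b, c, d, e}
Tree: (single bag)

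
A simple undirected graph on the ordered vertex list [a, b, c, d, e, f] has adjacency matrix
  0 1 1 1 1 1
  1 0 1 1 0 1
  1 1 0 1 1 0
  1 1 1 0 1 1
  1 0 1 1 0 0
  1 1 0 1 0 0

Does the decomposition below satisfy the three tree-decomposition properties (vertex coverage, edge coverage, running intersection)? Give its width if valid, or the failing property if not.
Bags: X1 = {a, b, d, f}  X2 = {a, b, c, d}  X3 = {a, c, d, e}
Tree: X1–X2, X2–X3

Yes; width 3.

Vertex coverage: the bags together contain {a, b, c, d, e, f}, the full vertex set. Edge coverage: each edge of G has both endpoints in at least one bag. Running intersection: for every vertex, the bags containing it form a connected subtree. All three properties hold, so this is a valid tree decomposition of width max|bag| − 1 = 3, and hence tw(G) ≤ 3.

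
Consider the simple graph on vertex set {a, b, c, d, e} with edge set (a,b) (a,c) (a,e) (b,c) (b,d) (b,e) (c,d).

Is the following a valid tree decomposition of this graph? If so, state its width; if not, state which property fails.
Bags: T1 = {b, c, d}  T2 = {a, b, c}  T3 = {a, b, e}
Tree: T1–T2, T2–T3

Vertex coverage: the bags together contain {a, b, c, d, e}, the full vertex set. Edge coverage: each edge of G has both endpoints in at least one bag. Running intersection: for every vertex, the bags containing it form a connected subtree. All three properties hold, so this is a valid tree decomposition of width max|bag| − 1 = 2, and hence tw(G) ≤ 2.

Yes; width 2.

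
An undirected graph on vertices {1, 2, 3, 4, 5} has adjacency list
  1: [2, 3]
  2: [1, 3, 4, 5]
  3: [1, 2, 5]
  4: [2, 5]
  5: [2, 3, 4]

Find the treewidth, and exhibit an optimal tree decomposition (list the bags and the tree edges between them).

Treewidth 2.
One such decomposition:
Bags: B1 = {2, 3, 5}  B2 = {1, 2, 3}  B3 = {2, 4, 5}
Tree: B1–B2, B1–B3

The largest bag has 3 vertices, giving width 2; this decomposition certifies tw(G) ≤ 2. Conversely, {1, 2, 3} is a clique of size 3, and the vertices of any clique must share a bag in every tree decomposition; so some bag has ≥ 3 vertices and tw(G) ≥ 2. The upper and lower bounds meet at 2, so that is the treewidth.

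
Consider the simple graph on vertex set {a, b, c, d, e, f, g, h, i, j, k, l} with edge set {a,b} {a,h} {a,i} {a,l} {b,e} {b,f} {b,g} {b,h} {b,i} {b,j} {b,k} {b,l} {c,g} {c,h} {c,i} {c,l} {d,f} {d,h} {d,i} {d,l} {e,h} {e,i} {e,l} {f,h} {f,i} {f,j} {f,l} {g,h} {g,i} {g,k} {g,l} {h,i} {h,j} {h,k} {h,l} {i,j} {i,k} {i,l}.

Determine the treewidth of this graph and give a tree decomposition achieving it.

Every bag has size at most 5, so the width is 5 − 1 = 4 and tw(G) ≤ 4. On the other hand G contains the 5-clique {d, f, h, i, l}. A clique must lie in a single bag of any decomposition, so no decomposition can have width below 4. Hence tw(G) = 4 exactly.

Treewidth 4.
One such decomposition:
Bags: B1 = {b, f, h, i, l}  B2 = {b, g, h, i, l}  B3 = {d, f, h, i, l}  B4 = {a, b, h, i, l}  B5 = {b, g, h, i, k}  B6 = {b, e, h, i, l}  B7 = {c, g, h, i, l}  B8 = {b, f, h, i, j}
Tree: B1–B2, B1–B3, B2–B4, B2–B5, B1–B6, B2–B7, B1–B8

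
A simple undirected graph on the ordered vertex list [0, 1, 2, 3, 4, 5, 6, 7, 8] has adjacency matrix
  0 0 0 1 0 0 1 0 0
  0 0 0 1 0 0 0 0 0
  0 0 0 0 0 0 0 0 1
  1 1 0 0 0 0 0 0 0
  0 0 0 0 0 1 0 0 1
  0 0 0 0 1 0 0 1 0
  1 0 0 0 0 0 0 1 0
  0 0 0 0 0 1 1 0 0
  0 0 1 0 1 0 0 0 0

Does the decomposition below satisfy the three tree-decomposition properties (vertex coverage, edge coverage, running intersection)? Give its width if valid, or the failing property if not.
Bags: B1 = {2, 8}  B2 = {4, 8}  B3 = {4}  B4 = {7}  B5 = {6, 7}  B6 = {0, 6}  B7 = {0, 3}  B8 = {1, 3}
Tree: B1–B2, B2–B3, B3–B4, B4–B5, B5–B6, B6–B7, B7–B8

No — vertex 5 appears in no bag.

A tree decomposition must satisfy three properties: every vertex lies in some bag; for every edge, both endpoints lie together in some bag; and for every vertex, the bags containing it form a connected subtree. Here vertex 5 appears in no bag, so the decomposition is invalid.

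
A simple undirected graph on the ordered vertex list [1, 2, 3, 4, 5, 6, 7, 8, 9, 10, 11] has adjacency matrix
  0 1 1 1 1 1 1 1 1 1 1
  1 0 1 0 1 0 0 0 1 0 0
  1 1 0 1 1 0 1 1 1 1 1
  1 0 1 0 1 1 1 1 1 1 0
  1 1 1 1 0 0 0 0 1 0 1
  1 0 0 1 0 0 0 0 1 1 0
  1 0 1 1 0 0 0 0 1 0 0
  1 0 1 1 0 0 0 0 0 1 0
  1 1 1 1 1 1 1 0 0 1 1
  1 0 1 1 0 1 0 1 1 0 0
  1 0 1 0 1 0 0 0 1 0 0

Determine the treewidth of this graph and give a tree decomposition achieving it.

Treewidth 4.
Bags: B1 = {1, 3, 4, 9, 10}  B2 = {1, 3, 4, 8, 10}  B3 = {1, 3, 4, 5, 9}  B4 = {1, 4, 6, 9, 10}  B5 = {1, 3, 5, 9, 11}  B6 = {1, 2, 3, 5, 9}  B7 = {1, 3, 4, 7, 9}
Tree: B1–B2, B1–B3, B1–B4, B3–B5, B5–B6, B1–B7

The largest bag has 5 vertices, giving width 4; this decomposition certifies tw(G) ≤ 4. Conversely, {1, 3, 4, 8, 10} is a clique of size 5, and the vertices of any clique must share a bag in every tree decomposition; so some bag has ≥ 5 vertices and tw(G) ≥ 4. Therefore the treewidth is 4.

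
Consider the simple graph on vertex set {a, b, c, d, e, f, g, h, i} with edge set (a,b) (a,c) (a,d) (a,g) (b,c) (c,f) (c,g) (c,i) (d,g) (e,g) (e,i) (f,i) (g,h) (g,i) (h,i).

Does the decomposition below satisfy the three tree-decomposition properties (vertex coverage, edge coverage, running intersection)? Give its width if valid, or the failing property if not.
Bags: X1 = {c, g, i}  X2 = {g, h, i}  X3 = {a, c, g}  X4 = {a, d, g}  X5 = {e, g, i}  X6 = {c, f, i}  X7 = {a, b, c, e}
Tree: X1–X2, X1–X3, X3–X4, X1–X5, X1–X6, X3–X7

No — bags containing vertex e are not connected in the tree.

A tree decomposition must satisfy three properties: every vertex lies in some bag; for every edge, both endpoints lie together in some bag; and for every vertex, the bags containing it form a connected subtree. Here bags containing vertex e are not connected in the tree, so the decomposition is invalid.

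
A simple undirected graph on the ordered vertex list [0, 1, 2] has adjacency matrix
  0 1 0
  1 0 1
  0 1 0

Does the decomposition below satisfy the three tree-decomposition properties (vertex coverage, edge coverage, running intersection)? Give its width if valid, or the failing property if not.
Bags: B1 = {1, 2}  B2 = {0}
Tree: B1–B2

A tree decomposition must satisfy three properties: every vertex lies in some bag; for every edge, both endpoints lie together in some bag; and for every vertex, the bags containing it form a connected subtree. Here edge (1,0) lies in no bag, so the decomposition is invalid.

No — edge (1,0) lies in no bag.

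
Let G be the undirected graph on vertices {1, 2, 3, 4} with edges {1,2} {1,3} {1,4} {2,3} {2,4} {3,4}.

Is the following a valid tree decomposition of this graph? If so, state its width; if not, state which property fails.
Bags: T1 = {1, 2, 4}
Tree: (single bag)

No — vertex 3 appears in no bag.

A tree decomposition must satisfy three properties: every vertex lies in some bag; for every edge, both endpoints lie together in some bag; and for every vertex, the bags containing it form a connected subtree. Here vertex 3 appears in no bag, so the decomposition is invalid.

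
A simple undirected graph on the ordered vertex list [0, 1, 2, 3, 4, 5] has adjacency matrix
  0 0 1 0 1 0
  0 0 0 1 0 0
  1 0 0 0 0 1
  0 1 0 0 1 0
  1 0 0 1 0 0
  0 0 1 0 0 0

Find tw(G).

A width-1 tree decomposition is:
Bags: B1 = {1, 3}  B2 = {3, 4}  B3 = {0, 4}  B4 = {0, 2}  B5 = {2, 5}
Tree: B1–B2, B2–B3, B3–B4, B4–B5
Each bag holds 2 vertices, so the decomposition has width 1, which upper-bounds the treewidth. Any graph with an edge has treewidth ≥ 1, and G has the edge 1–3. Combining the bounds, tw(G) = 1.

1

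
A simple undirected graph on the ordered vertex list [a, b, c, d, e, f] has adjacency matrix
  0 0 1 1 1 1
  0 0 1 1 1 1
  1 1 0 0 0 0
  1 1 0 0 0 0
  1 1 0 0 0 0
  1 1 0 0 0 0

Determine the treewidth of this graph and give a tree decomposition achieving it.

The largest bag has 3 vertices, giving width 2; this decomposition certifies tw(G) ≤ 2. Since c–b–d–a–c is a cycle in G, G is not acyclic. Forests are exactly the graphs of treewidth ≤ 1, so tw(G) ≥ 2. Hence tw(G) = 2 exactly.

Treewidth 2.
One such decomposition:
Bags: B1 = {a, b, c}  B2 = {a, b, d}  B3 = {a, b, e}  B4 = {a, b, f}
Tree: B1–B2, B2–B3, B3–B4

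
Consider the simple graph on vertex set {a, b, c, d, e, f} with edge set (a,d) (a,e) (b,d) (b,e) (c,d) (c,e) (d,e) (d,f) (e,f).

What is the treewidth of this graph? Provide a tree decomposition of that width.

Every bag has size at most 3, so the width is 3 − 1 = 2 and tw(G) ≤ 2. Conversely, {d, e, f} is a clique of size 3, and the vertices of any clique must share a bag in every tree decomposition; so some bag has ≥ 3 vertices and tw(G) ≥ 2. The upper and lower bounds meet at 2, so that is the treewidth.

Treewidth 2.
One optimal decomposition is:
Bags: B1 = {d, e, f}  B2 = {c, d, e}  B3 = {a, d, e}  B4 = {b, d, e}
Tree: B1–B2, B1–B3, B1–B4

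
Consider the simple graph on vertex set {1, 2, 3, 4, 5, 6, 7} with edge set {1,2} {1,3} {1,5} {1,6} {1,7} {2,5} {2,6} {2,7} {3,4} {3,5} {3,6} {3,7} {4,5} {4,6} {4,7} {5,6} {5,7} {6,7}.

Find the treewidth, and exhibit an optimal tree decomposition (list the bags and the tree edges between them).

Treewidth 4.
One optimal decomposition is:
Bags: B1 = {1, 3, 5, 6, 7}  B2 = {1, 2, 5, 6, 7}  B3 = {3, 4, 5, 6, 7}
Tree: B1–B2, B1–B3

Every bag has size at most 5, so the width is 5 − 1 = 4 and tw(G) ≤ 4. For the lower bound, the 5 vertices {1, 2, 5, 6, 7} are pairwise adjacent, and any tree decomposition puts a clique entirely inside one bag — forcing width ≥ 4. Hence tw(G) = 4 exactly.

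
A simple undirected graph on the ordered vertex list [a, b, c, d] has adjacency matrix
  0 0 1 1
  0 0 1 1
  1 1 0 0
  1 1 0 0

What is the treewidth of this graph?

2

A width-2 tree decomposition is:
Bags: B1 = {b, c, d}  B2 = {a, c, d}
Tree: B1–B2
The largest bag has 3 vertices, giving width 2; this decomposition certifies tw(G) ≤ 2. For the lower bound, G contains the cycle c–b–d–a–c, so G is not a forest; only forests have treewidth ≤ 1, hence tw(G) ≥ 2. Hence tw(G) = 2 exactly.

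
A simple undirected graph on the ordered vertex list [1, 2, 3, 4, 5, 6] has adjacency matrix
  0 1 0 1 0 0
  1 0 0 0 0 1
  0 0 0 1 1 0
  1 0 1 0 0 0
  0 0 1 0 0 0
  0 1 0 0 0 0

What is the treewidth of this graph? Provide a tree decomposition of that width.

Treewidth 1.
One optimal decomposition is:
Bags: B1 = {3, 5}  B2 = {3, 4}  B3 = {1, 4}  B4 = {1, 2}  B5 = {2, 6}
Tree: B1–B2, B2–B3, B3–B4, B4–B5

Each bag holds 2 vertices, so the decomposition has width 1, which upper-bounds the treewidth. Since G has at least one edge (e.g. 5–3), it is not an edgeless graph, so tw(G) ≥ 1. Hence tw(G) = 1 exactly.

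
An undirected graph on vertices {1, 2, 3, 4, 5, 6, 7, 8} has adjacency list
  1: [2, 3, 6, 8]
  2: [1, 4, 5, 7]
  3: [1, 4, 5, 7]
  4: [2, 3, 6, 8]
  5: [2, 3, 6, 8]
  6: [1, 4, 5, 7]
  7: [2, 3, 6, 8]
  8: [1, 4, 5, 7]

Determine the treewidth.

4

A width-4 tree decomposition is:
Bags: B1 = {1, 3, 4, 5, 7}  B2 = {1, 4, 5, 6, 7}  B3 = {1, 4, 5, 7, 8}  B4 = {1, 2, 4, 5, 7}
Tree: B1–B2, B2–B3, B3–B4
The largest bag has 5 vertices, giving width 4; this decomposition certifies tw(G) ≤ 4. For the lower bound: the 5 vertex sets {3,5}, {6,7}, {1,8}, {4}, {2} are disjoint, each induces a connected subgraph, and every pair is joined by at least one edge of G. Contracting each set to a single vertex therefore yields K_{5} as a minor, and since treewidth is minor-monotone, tw(G) ≥ tw(K_{5}) = 4. Combining the bounds, tw(G) = 4.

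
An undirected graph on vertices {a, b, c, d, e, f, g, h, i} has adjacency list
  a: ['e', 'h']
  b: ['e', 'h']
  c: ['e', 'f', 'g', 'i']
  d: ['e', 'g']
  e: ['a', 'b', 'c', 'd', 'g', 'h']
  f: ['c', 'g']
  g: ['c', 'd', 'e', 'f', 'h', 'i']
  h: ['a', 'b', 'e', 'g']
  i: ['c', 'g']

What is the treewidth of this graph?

2

A width-2 tree decomposition is:
Bags: B1 = {c, e, g}  B2 = {e, g, h}  B3 = {b, e, h}  B4 = {c, g, i}  B5 = {c, f, g}  B6 = {d, e, g}  B7 = {a, e, h}
Tree: B1–B2, B2–B3, B1–B4, B4–B5, B2–B6, B3–B7
Every bag has size at most 3, so the width is 3 − 1 = 2 and tw(G) ≤ 2. On the other hand G contains the 3-clique {d, e, g}. A clique must lie in a single bag of any decomposition, so no decomposition can have width below 2. The upper and lower bounds meet at 2, so that is the treewidth.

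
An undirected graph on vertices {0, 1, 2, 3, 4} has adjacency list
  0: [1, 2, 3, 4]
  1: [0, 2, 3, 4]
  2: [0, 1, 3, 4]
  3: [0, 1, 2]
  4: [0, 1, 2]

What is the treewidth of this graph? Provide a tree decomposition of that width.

Treewidth 3.
Bags: B1 = {0, 1, 2, 3}  B2 = {0, 1, 2, 4}
Tree: B1–B2

Each bag holds 4 vertices, so the decomposition has width 3, which upper-bounds the treewidth. For the lower bound, the 4 vertices {0, 1, 2, 3} are pairwise adjacent, and any tree decomposition puts a clique entirely inside one bag — forcing width ≥ 3. The upper and lower bounds meet at 3, so that is the treewidth.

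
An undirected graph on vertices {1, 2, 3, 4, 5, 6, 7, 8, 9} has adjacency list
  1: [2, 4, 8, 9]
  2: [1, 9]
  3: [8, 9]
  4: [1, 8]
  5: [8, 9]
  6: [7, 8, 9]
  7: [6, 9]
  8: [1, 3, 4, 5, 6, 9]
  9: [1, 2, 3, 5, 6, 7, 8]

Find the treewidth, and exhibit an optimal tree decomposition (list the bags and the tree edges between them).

Treewidth 2.
One such decomposition:
Bags: B1 = {1, 8, 9}  B2 = {5, 8, 9}  B3 = {6, 8, 9}  B4 = {1, 2, 9}  B5 = {1, 4, 8}  B6 = {6, 7, 9}  B7 = {3, 8, 9}
Tree: B1–B2, B1–B3, B1–B4, B1–B5, B3–B6, B2–B7

Every bag has size at most 3, so the width is 3 − 1 = 2 and tw(G) ≤ 2. On the other hand G contains the 3-clique {1, 8, 9}. A clique must lie in a single bag of any decomposition, so no decomposition can have width below 2. Combining the bounds, tw(G) = 2.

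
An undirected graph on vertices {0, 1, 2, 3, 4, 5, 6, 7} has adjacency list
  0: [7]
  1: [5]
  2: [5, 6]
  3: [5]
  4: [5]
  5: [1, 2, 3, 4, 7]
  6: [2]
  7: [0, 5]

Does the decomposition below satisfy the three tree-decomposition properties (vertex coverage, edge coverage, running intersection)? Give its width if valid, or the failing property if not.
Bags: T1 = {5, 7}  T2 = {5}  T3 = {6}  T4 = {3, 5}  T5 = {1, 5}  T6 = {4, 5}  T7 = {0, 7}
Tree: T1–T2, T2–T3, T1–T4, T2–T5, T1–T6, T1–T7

A tree decomposition must satisfy three properties: every vertex lies in some bag; for every edge, both endpoints lie together in some bag; and for every vertex, the bags containing it form a connected subtree. Here vertex 2 appears in no bag, so the decomposition is invalid.

No — vertex 2 appears in no bag.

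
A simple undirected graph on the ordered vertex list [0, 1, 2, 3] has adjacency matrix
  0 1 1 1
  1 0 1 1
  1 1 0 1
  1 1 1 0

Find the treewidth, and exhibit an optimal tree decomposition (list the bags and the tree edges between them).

Treewidth 3.
One optimal decomposition is:
Bags: B1 = {0, 1, 2, 3}
Tree: (single bag)

A single bag containing all 4 vertices is trivially a valid decomposition of width 3. For the lower bound, the 4 vertices {0, 1, 2, 3} are pairwise adjacent, and any tree decomposition puts a clique entirely inside one bag — forcing width ≥ 3. Combining the bounds, tw(G) = 3.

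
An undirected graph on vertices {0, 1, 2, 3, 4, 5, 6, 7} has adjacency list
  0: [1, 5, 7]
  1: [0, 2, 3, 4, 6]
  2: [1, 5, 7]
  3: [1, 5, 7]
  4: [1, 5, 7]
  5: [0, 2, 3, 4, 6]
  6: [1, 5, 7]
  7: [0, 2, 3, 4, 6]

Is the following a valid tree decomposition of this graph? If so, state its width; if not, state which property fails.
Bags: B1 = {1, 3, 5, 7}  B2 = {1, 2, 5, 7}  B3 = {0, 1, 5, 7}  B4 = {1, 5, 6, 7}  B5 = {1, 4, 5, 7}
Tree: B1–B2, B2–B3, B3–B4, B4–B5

Vertex coverage: the bags together contain {0, 1, 2, 3, 4, 5, 6, 7}, the full vertex set. Edge coverage: each edge of G has both endpoints in at least one bag. Running intersection: for every vertex, the bags containing it form a connected subtree. All three properties hold, so this is a valid tree decomposition of width max|bag| − 1 = 3, and hence tw(G) ≤ 3.

Yes; width 3.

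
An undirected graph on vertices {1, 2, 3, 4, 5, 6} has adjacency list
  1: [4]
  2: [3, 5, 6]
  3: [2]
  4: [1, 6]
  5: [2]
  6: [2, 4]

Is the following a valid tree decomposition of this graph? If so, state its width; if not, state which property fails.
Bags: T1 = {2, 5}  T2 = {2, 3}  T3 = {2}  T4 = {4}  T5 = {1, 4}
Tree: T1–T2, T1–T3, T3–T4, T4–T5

No — vertex 6 appears in no bag.

A tree decomposition must satisfy three properties: every vertex lies in some bag; for every edge, both endpoints lie together in some bag; and for every vertex, the bags containing it form a connected subtree. Here vertex 6 appears in no bag, so the decomposition is invalid.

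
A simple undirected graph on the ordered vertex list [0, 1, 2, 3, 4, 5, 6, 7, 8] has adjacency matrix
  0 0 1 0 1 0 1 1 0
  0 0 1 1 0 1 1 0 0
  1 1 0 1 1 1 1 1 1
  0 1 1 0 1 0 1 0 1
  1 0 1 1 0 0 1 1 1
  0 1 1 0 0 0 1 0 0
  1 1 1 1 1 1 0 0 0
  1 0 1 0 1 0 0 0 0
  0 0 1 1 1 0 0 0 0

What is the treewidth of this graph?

A width-3 tree decomposition is:
Bags: B1 = {2, 3, 4, 6}  B2 = {1, 2, 3, 6}  B3 = {0, 2, 4, 6}  B4 = {2, 3, 4, 8}  B5 = {1, 2, 5, 6}  B6 = {0, 2, 4, 7}
Tree: B1–B2, B1–B3, B1–B4, B2–B5, B3–B6
Each bag holds 4 vertices, so the decomposition has width 3, which upper-bounds the treewidth. On the other hand G contains the 4-clique {1, 2, 3, 6}. A clique must lie in a single bag of any decomposition, so no decomposition can have width below 3. Hence tw(G) = 3 exactly.

3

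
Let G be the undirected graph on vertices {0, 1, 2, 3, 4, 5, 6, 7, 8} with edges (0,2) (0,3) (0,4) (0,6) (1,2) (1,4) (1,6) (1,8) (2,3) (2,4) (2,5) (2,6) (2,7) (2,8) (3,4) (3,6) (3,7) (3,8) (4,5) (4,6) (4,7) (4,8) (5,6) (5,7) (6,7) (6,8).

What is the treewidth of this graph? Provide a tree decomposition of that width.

Treewidth 4.
One such decomposition:
Bags: B1 = {2, 3, 4, 6, 7}  B2 = {2, 3, 4, 6, 8}  B3 = {2, 4, 5, 6, 7}  B4 = {1, 2, 4, 6, 8}  B5 = {0, 2, 3, 4, 6}
Tree: B1–B2, B1–B3, B2–B4, B1–B5

The largest bag has 5 vertices, giving width 4; this decomposition certifies tw(G) ≤ 4. On the other hand G contains the 5-clique {1, 2, 4, 6, 8}. A clique must lie in a single bag of any decomposition, so no decomposition can have width below 4. Therefore the treewidth is 4.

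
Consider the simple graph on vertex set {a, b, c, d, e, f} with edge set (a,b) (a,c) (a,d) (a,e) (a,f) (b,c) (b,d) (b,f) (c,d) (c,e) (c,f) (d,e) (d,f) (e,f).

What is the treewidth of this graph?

4

A width-4 tree decomposition is:
Bags: B1 = {a, c, d, e, f}  B2 = {a, b, c, d, f}
Tree: B1–B2
Each bag holds 5 vertices, so the decomposition has width 4, which upper-bounds the treewidth. On the other hand G contains the 5-clique {a, c, d, e, f}. A clique must lie in a single bag of any decomposition, so no decomposition can have width below 4. Therefore the treewidth is 4.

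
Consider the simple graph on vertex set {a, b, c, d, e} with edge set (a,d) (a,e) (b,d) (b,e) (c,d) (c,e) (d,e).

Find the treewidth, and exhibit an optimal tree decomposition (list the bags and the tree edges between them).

Every bag has size at most 3, so the width is 3 − 1 = 2 and tw(G) ≤ 2. Conversely, {c, d, e} is a clique of size 3, and the vertices of any clique must share a bag in every tree decomposition; so some bag has ≥ 3 vertices and tw(G) ≥ 2. Combining the bounds, tw(G) = 2.

Treewidth 2.
One optimal decomposition is:
Bags: B1 = {c, d, e}  B2 = {a, d, e}  B3 = {b, d, e}
Tree: B1–B2, B2–B3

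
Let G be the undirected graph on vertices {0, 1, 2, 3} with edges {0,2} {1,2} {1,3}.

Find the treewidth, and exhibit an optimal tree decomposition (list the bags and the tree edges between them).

Treewidth 1.
Bags: B1 = {0, 2}  B2 = {1, 2}  B3 = {1, 3}
Tree: B1–B2, B2–B3

Each bag holds 2 vertices, so the decomposition has width 1, which upper-bounds the treewidth. G has an edge, so its treewidth is at least 1. Therefore the treewidth is 1.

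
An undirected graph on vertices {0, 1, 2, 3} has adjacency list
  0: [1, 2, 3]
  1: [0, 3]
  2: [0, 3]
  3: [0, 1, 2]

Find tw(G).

2

A width-2 tree decomposition is:
Bags: B1 = {0, 2, 3}  B2 = {0, 1, 3}
Tree: B1–B2
Every bag has size at most 3, so the width is 3 − 1 = 2 and tw(G) ≤ 2. For the lower bound, the 3 vertices {0, 1, 3} are pairwise adjacent, and any tree decomposition puts a clique entirely inside one bag — forcing width ≥ 2. The upper and lower bounds meet at 2, so that is the treewidth.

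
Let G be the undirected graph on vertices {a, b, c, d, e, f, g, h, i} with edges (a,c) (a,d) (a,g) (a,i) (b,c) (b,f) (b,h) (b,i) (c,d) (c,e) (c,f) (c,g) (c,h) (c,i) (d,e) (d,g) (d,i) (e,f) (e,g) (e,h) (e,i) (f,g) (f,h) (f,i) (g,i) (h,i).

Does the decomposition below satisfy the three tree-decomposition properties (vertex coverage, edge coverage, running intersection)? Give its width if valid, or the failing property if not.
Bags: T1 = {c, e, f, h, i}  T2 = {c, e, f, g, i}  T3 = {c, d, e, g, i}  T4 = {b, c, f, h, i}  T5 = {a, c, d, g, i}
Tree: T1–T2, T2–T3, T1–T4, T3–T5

Every vertex of G appears in some bag (union = {a, b, c, d, e, f, g, h, i}); every edge is covered by a bag; and for each vertex v the set of bags containing v is connected in the bag tree. The decomposition is therefore valid. The largest bag has 5 vertices, so the width is 4.

Yes; width 4.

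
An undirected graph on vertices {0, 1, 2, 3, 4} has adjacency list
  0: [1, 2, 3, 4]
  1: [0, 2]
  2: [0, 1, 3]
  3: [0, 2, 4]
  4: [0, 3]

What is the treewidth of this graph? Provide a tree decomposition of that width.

Treewidth 2.
One optimal decomposition is:
Bags: B1 = {0, 3, 4}  B2 = {0, 2, 3}  B3 = {0, 1, 2}
Tree: B1–B2, B2–B3

The largest bag has 3 vertices, giving width 2; this decomposition certifies tw(G) ≤ 2. Conversely, {0, 1, 2} is a clique of size 3, and the vertices of any clique must share a bag in every tree decomposition; so some bag has ≥ 3 vertices and tw(G) ≥ 2. Hence tw(G) = 2 exactly.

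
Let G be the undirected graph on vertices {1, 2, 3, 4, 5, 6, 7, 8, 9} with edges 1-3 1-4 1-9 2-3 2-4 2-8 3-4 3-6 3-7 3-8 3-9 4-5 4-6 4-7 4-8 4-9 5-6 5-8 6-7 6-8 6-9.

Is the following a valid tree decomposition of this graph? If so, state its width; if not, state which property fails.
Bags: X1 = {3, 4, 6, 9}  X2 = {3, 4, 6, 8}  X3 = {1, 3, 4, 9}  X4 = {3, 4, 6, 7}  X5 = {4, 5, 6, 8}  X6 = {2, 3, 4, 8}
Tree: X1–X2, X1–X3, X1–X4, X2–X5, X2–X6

Every vertex of G appears in some bag (union = {1, 2, 3, 4, 5, 6, 7, 8, 9}); every edge is covered by a bag; and for each vertex v the set of bags containing v is connected in the bag tree. The decomposition is therefore valid. The largest bag has 4 vertices, so the width is 3.

Yes; width 3.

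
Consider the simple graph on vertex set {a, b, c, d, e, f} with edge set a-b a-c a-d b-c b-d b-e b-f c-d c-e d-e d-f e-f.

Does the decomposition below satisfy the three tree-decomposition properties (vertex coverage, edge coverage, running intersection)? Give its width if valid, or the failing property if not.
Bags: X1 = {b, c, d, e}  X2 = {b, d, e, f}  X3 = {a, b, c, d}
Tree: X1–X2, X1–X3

Checking the three conditions: (i) the bags cover all of {a, b, c, d, e, f}; (ii) for each edge, some bag contains both endpoints; (iii) the bags containing any fixed vertex form a subtree. All hold, so the decomposition is valid with width 4 − 1 = 3.

Yes; width 3.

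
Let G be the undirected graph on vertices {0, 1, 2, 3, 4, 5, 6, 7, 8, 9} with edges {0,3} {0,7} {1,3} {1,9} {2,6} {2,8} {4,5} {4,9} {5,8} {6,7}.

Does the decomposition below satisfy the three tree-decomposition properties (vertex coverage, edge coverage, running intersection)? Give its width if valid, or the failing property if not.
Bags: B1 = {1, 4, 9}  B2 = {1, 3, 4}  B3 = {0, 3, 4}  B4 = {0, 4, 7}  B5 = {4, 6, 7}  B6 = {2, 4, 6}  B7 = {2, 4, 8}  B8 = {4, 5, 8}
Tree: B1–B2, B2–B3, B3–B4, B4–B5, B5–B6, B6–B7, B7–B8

Yes; width 2.

Checking the three conditions: (i) the bags cover all of {0, 1, 2, 3, 4, 5, 6, 7, 8, 9}; (ii) for each edge, some bag contains both endpoints; (iii) the bags containing any fixed vertex form a subtree. All hold, so the decomposition is valid with width 3 − 1 = 2.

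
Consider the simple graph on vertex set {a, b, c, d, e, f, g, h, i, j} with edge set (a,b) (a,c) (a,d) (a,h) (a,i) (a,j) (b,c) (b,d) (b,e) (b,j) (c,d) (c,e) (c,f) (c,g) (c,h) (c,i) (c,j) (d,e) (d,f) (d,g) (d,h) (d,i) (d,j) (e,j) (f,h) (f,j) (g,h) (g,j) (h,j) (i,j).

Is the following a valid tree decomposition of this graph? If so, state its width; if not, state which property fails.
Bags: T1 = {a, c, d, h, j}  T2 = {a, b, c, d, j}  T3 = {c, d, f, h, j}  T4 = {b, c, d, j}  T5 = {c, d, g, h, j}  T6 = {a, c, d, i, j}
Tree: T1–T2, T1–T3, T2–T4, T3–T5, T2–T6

No — vertex e appears in no bag.

A tree decomposition must satisfy three properties: every vertex lies in some bag; for every edge, both endpoints lie together in some bag; and for every vertex, the bags containing it form a connected subtree. Here vertex e appears in no bag, so the decomposition is invalid.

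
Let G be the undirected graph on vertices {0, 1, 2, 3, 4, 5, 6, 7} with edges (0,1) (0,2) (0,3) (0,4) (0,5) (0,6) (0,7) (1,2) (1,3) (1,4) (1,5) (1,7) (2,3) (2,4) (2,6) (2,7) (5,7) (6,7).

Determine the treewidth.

3

A width-3 tree decomposition is:
Bags: B1 = {0, 1, 2, 7}  B2 = {0, 2, 6, 7}  B3 = {0, 1, 2, 4}  B4 = {0, 1, 2, 3}  B5 = {0, 1, 5, 7}
Tree: B1–B2, B1–B3, B3–B4, B1–B5
The largest bag has 4 vertices, giving width 3; this decomposition certifies tw(G) ≤ 3. For the lower bound, the 4 vertices {0, 1, 2, 3} are pairwise adjacent, and any tree decomposition puts a clique entirely inside one bag — forcing width ≥ 3. Hence tw(G) = 3 exactly.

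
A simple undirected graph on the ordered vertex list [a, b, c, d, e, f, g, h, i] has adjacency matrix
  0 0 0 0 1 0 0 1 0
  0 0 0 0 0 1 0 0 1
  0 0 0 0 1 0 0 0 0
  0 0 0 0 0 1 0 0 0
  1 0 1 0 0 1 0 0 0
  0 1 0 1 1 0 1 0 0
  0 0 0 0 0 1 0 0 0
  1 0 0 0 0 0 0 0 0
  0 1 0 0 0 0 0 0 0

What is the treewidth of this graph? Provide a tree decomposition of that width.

Each bag holds 2 vertices, so the decomposition has width 1, which upper-bounds the treewidth. Any graph with an edge has treewidth ≥ 1, and G has the edge c–e. The upper and lower bounds meet at 1, so that is the treewidth.

Treewidth 1.
One optimal decomposition is:
Bags: B1 = {c, e}  B2 = {e, f}  B3 = {a, e}  B4 = {a, h}  B5 = {f, g}  B6 = {b, f}  B7 = {d, f}  B8 = {b, i}
Tree: B1–B2, B2–B3, B3–B4, B2–B5, B2–B6, B6–B7, B6–B8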